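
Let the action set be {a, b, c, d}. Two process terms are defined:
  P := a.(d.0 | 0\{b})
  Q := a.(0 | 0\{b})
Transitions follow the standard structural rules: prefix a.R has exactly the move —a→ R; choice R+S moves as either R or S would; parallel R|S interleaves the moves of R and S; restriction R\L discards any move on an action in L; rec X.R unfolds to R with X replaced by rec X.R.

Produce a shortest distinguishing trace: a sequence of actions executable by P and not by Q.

ad

Reachable graph of P (3 states):
  m0 = a.(d.0 | 0\{b}) :: =a=> m1
  m1 = d.0 | 0\{b} :: =d=> m2
  m2 = 0 | 0\{b} :: deadlocked
Reachable graph of Q (2 states):
  n0 = a.(0 | 0\{b}) :: =a=> n1
  n1 = 0 | 0\{b} :: deadlocked
Run σ = ⟨ad⟩ on P: start {m0}
  [1] a ⇒ {m1}
  [2] d ⇒ {m2}
  ✓ P
Run σ = ⟨ad⟩ on Q: start {n0}
  [1] a ⇒ {n1}
  [2] d ⇒ ∅  — Q cannot continue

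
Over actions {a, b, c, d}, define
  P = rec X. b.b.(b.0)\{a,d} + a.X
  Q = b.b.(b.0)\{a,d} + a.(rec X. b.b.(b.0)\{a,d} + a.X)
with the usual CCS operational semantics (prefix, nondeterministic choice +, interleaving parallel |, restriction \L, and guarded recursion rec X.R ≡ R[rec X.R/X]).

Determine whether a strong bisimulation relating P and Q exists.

YES

LTS(P): 4 reachable states
  p0 = rec X. b.b.(b.0)\{a,d} + a.X → --a--▸ p0, --b--▸ p1
  p1 = b.(b.0)\{a,d} → --b--▸ p2
  p2 = (b.0)\{a,d} → --b--▸ p3
  p3 = 0\{a,d} → ∅
LTS(Q): 5 reachable states
  q0 = b.b.(b.0)\{a,d} + a.(rec X. b.b.(b.0)\{a,d} + a.X) → --a--▸ q1, --b--▸ q2
  q1 = rec X. b.b.(b.0)\{a,d} + a.X → --a--▸ q1, --b--▸ q2
  q2 = b.(b.0)\{a,d} → --b--▸ q3
  q3 = (b.0)\{a,d} → --b--▸ q4
  q4 = 0\{a,d} → ∅
Bisimilarity quotient blocks:
  B0 = {p0, q0, q1}
  B1 = {p1, q2}
  B2 = {p2, q3}
  B3 = {p3, q4}
p0 ∈ B0, q0 ∈ B0 → same block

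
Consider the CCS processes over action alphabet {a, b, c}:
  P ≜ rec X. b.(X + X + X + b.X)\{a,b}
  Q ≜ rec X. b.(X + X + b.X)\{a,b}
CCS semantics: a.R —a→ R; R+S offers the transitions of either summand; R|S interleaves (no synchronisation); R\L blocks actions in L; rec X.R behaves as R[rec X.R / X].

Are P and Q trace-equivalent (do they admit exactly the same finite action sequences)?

YES

Reachable graph of P (2 states):
  u0 = rec X. b.(X + X + X + b.X)\{a,b} has moves =b=> u1
  u1 = ((rec X. b.(X + X + X + b.X)\{a,b}) + (rec X. b.(X + X + X + b.X)\{a,b}) + (rec X. b.(X + X + X + b.X)\{a,b}) + b.(rec X. b.(X + X + X + b.X)\{a,b}))\{a,b} has moves stopped
Reachable graph of Q (2 states):
  v0 = rec X. b.(X + X + b.X)\{a,b} has moves =b=> v1
  v1 = ((rec X. b.(X + X + b.X)\{a,b}) + (rec X. b.(X + X + b.X)\{a,b}) + b.(rec X. b.(X + X + b.X)\{a,b}))\{a,b} has moves stopped
Partition-refinement fixed point:
  B0 = {u0, v0}
  B1 = {u1, v1}
u0 ∈ B0, v0 ∈ B0 → same block
Bisimilar ⇒ trace-equivalent.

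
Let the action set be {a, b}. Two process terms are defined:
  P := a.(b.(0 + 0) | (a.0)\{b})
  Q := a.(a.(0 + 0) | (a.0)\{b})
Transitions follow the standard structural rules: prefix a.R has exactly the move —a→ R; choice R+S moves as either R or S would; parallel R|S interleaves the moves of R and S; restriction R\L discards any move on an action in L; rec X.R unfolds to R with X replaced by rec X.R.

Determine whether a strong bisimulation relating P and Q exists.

P ≁ Q

Reachable graph of P (5 states):
  m0 = a.(b.(0 + 0) | (a.0)\{b}) ⊢ —a→ m1
  m1 = b.(0 + 0) | (a.0)\{b} ⊢ —a→ m2, —b→ m3
  m2 = b.(0 + 0) | 0\{b} ⊢ —b→ m4
  m3 = (0 + 0) | (a.0)\{b} ⊢ —a→ m4
  m4 = (0 + 0) | 0\{b} ⊢ (no moves)
Reachable graph of Q (5 states):
  n0 = a.(a.(0 + 0) | (a.0)\{b}) ⊢ —a→ n1
  n1 = a.(0 + 0) | (a.0)\{b} ⊢ —a→ n2, —a→ n3
  n2 = (0 + 0) | (a.0)\{b} ⊢ —a→ n4
  n3 = a.(0 + 0) | 0\{b} ⊢ —a→ n4
  n4 = (0 + 0) | 0\{b} ⊢ (no moves)
Bisimilarity quotient blocks:
  B0 = {m0}
  B1 = {m1}
  B2 = {m3, n2, n3}
  B3 = {m4, n4}
  B4 = {m2}
  B5 = {n0}
  B6 = {n1}
m0 ∈ B0, n0 ∈ B5 → different blocks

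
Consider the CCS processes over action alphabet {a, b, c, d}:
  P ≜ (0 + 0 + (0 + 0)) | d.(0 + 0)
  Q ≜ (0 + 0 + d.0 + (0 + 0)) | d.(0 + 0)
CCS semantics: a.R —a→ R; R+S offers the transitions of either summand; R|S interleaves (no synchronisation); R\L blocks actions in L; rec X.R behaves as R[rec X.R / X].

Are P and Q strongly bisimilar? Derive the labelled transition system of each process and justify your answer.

Reachable graph of P (2 states):
  p0 = (0 + 0 + (0 + 0)) | d.(0 + 0) ⊢ ··d··> p1
  p1 = (0 + 0 + (0 + 0)) | (0 + 0) ⊢ (no moves)
Reachable graph of Q (4 states):
  q0 = (0 + 0 + d.0 + (0 + 0)) | d.(0 + 0) ⊢ ··d··> q1, ··d··> q2
  q1 = (0 + 0 + d.0 + (0 + 0)) | (0 + 0) ⊢ ··d··> q3
  q2 = 0 | d.(0 + 0) ⊢ ··d··> q3
  q3 = 0 | (0 + 0) ⊢ (no moves)
Coarsest stable partition (strong bisimilarity classes):
  B0 = {p0, q1, q2}
  B1 = {p1, q3}
  B2 = {q0}
p0 ∈ B0, q0 ∈ B2 → different blocks

NO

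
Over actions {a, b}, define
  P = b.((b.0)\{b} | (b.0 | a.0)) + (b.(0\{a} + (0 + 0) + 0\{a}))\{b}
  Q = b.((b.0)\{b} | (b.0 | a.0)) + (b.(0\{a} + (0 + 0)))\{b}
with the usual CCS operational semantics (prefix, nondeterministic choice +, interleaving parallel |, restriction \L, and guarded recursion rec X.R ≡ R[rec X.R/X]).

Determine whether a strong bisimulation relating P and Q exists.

P's transition system — 5 states:
  p0 = b.((b.0)\{b} | (b.0 | a.0)) + (b.(0\{a} + (0 + 0) + 0\{a}))\{b} | =b=> p1
  p1 = (b.0)\{b} | (b.0 | a.0) | =a=> p2, =b=> p3
  p2 = (b.0)\{b} | (b.0 | 0) | =b=> p4
  p3 = (b.0)\{b} | (0 | a.0) | =a=> p4
  p4 = (b.0)\{b} | (0 | 0) | (no moves)
Q's transition system — 5 states:
  q0 = b.((b.0)\{b} | (b.0 | a.0)) + (b.(0\{a} + (0 + 0)))\{b} | =b=> q1
  q1 = (b.0)\{b} | (b.0 | a.0) | =a=> q2, =b=> q3
  q2 = (b.0)\{b} | (b.0 | 0) | =b=> q4
  q3 = (b.0)\{b} | (0 | a.0) | =a=> q4
  q4 = (b.0)\{b} | (0 | 0) | (no moves)
Partition-refinement fixed point:
  B0 = {p0, q0}
  B1 = {p1, q1}
  B2 = {p2, q2}
  B3 = {p4, q4}
  B4 = {p3, q3}
p0 ∈ B0, q0 ∈ B0 → same block

P ~ Q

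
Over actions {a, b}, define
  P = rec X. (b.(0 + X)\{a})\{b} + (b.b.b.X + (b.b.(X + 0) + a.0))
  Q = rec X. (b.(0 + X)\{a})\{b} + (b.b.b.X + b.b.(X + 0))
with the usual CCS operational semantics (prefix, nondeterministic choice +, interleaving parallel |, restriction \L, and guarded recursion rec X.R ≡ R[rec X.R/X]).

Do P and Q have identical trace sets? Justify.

P's transition system — 6 states:
  m0 = rec X. (b.(0 + X)\{a})\{b} + (b.b.b.X + (b.b.(X + 0) + a.0)) | ··a··> m1, ··b··> m2, ··b··> m3
  m1 = 0 | deadlocked
  m2 = b.((rec X. (b.(0 + X)\{a})\{b} + (b.b.b.X + (b.b.(X + 0) + a.0))) + 0) | ··b··> m4
  m3 = b.b.(rec X. (b.(0 + X)\{a})\{b} + (b.b.b.X + (b.b.(X + 0) + a.0))) | ··b··> m5
  m4 = (rec X. (b.(0 + X)\{a})\{b} + (b.b.b.X + (b.b.(X + 0) + a.0))) + 0 | ··a··> m1, ··b··> m2, ··b··> m3
  m5 = b.(rec X. (b.(0 + X)\{a})\{b} + (b.b.b.X + (b.b.(X + 0) + a.0))) | ··b··> m0
Q's transition system — 5 states:
  n0 = rec X. (b.(0 + X)\{a})\{b} + (b.b.b.X + b.b.(X + 0)) | ··b··> n1, ··b··> n2
  n1 = b.((rec X. (b.(0 + X)\{a})\{b} + (b.b.b.X + b.b.(X + 0))) + 0) | ··b··> n3
  n2 = b.b.(rec X. (b.(0 + X)\{a})\{b} + (b.b.b.X + b.b.(X + 0))) | ··b··> n4
  n3 = (rec X. (b.(0 + X)\{a})\{b} + (b.b.b.X + b.b.(X + 0))) + 0 | ··b··> n1, ··b··> n2
  n4 = b.(rec X. (b.(0 + X)\{a})\{b} + (b.b.b.X + b.b.(X + 0))) | ··b··> n0
Executing a from P (initial set {m0}):
  step 1 (a): {m1}
  P completes σ.
Executing a from Q (initial set {n0}):
  step 1 (a): ∅ (Q stuck)

trace-distinct — witness ⟨a⟩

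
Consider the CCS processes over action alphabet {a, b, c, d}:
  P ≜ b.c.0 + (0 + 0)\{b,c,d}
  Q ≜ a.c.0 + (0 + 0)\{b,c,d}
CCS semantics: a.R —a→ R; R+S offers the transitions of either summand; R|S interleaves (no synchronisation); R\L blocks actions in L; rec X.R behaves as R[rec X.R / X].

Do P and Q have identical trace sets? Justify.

NO — witness ⟨b⟩

Reachable graph of P (3 states):
  u0 = b.c.0 + (0 + 0)\{b,c,d} | --b--▸ u1
  u1 = c.0 | --c--▸ u2
  u2 = 0 | deadlocked
Reachable graph of Q (3 states):
  v0 = a.c.0 + (0 + 0)\{b,c,d} | --a--▸ v1
  v1 = c.0 | --c--▸ v2
  v2 = 0 | deadlocked
Executing b from P (initial set {u0}):
  step 1 (b): {u1}
  P completes σ.
Executing b from Q (initial set {v0}):
  step 1 (b): ∅  — Q cannot continue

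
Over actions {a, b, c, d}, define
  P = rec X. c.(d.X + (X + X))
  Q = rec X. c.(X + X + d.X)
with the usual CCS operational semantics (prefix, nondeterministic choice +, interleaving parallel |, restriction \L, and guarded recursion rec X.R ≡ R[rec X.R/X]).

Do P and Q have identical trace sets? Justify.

trace-equivalent

P's transition system — 2 states:
  p0 = rec X. c.(d.X + (X + X)) ⊢ --c--▸ p1
  p1 = d.(rec X. c.(d.X + (X + X))) + ((rec X. c.(d.X + (X + X))) + (rec X. c.(d.X + (X + X)))) ⊢ --c--▸ p1, --d--▸ p0
Q's transition system — 2 states:
  q0 = rec X. c.(X + X + d.X) ⊢ --c--▸ q1
  q1 = (rec X. c.(X + X + d.X)) + (rec X. c.(X + X + d.X)) + d.(rec X. c.(X + X + d.X)) ⊢ --c--▸ q1, --d--▸ q0
Coarsest stable partition (strong bisimilarity classes):
  B0 = {p0, q0}
  B1 = {p1, q1}
p0 ∈ B0, q0 ∈ B0 → same block
Bisimilar ⇒ trace-equivalent.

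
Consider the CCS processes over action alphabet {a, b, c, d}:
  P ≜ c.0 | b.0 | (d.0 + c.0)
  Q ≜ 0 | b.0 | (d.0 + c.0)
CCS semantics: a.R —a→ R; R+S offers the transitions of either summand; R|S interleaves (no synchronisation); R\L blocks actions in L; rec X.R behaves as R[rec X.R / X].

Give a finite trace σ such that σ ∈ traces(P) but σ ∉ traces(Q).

cc

Reachable graph of P (8 states):
  u0 = c.0 | b.0 | (d.0 + c.0) ⊢ =b=> u1, =c=> u2, =c=> u3, =d=> u3
  u1 = c.0 | 0 | (d.0 + c.0) ⊢ =c=> u4, =c=> u5, =d=> u5
  u2 = 0 | b.0 | (d.0 + c.0) ⊢ =b=> u4, =c=> u6, =d=> u6
  u3 = c.0 | b.0 | 0 ⊢ =b=> u5, =c=> u6
  u4 = 0 | 0 | (d.0 + c.0) ⊢ =c=> u7, =d=> u7
  u5 = c.0 | 0 | 0 ⊢ =c=> u7
  u6 = 0 | b.0 | 0 ⊢ =b=> u7
  u7 = 0 | 0 | 0 ⊢ (no moves)
Reachable graph of Q (4 states):
  v0 = 0 | b.0 | (d.0 + c.0) ⊢ =b=> v1, =c=> v2, =d=> v2
  v1 = 0 | 0 | (d.0 + c.0) ⊢ =c=> v3, =d=> v3
  v2 = 0 | b.0 | 0 ⊢ =b=> v3
  v3 = 0 | 0 | 0 ⊢ (no moves)
Trace ⟨cc⟩ through P, begin at {u0}:
  after c @ step 1: {u2, u3}
  after c @ step 2: {u6}
  — P admits the full trace.
Trace ⟨cc⟩ through Q, begin at {v0}:
  after c @ step 1: {v2}
  after c @ step 2: no successor for Q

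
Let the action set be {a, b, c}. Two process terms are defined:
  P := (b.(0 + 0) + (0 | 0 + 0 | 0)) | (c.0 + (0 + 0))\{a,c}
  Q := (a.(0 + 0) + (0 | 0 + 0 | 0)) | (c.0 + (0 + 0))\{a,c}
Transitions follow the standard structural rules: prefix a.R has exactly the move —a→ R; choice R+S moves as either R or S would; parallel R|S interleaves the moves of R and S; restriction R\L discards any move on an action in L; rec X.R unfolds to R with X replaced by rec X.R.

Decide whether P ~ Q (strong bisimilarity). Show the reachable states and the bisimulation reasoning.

NO

LTS(P): 2 reachable states
  u0 = (b.(0 + 0) + (0 | 0 + 0 | 0)) | (c.0 + (0 + 0))\{a,c} has moves --b--▸ u1
  u1 = (0 + 0) | (c.0 + (0 + 0))\{a,c} has moves stopped
LTS(Q): 2 reachable states
  v0 = (a.(0 + 0) + (0 | 0 + 0 | 0)) | (c.0 + (0 + 0))\{a,c} has moves --a--▸ v1
  v1 = (0 + 0) | (c.0 + (0 + 0))\{a,c} has moves stopped
Coarsest stable partition (strong bisimilarity classes):
  B0 = {u0}
  B1 = {u1, v1}
  B2 = {v0}
u0 ∈ B0, v0 ∈ B2 → different blocks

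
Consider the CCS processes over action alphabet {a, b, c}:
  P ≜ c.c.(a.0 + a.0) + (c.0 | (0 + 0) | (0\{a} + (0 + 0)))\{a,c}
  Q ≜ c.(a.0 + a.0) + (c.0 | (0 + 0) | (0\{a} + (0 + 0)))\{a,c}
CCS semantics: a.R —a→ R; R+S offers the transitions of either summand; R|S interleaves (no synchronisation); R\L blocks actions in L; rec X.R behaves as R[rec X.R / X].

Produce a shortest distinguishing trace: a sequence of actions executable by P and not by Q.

LTS(P): 4 reachable states
  s0 = c.c.(a.0 + a.0) + (c.0 | (0 + 0) | (0\{a} + (0 + 0)))\{a,c} | =c=> s1
  s1 = c.(a.0 + a.0) | =c=> s2
  s2 = a.0 + a.0 | =a=> s3
  s3 = 0 | ∅
LTS(Q): 3 reachable states
  t0 = c.(a.0 + a.0) + (c.0 | (0 + 0) | (0\{a} + (0 + 0)))\{a,c} | =c=> t1
  t1 = a.0 + a.0 | =a=> t2
  t2 = 0 | ∅
Trace ⟨cc⟩ through P, begin at {s0}:
  step 1 (c): {s1}
  step 2 (c): {s2}
  P completes σ.
Trace ⟨cc⟩ through Q, begin at {t0}:
  step 1 (c): {t1}
  step 2 (c): ∅  — Q cannot continue

cc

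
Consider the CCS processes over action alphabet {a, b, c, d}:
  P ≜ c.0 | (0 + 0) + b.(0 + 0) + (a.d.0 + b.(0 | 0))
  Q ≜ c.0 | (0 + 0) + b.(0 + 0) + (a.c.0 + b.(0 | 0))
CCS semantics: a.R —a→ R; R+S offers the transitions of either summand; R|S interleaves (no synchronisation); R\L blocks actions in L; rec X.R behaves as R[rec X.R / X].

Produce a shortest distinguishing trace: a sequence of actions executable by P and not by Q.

ad

Reachable graph of P (6 states):
  m0 = c.0 | (0 + 0) + b.(0 + 0) + (a.d.0 + b.(0 | 0)) | ··a··> m1, ··b··> m2, ··b··> m3, ··c··> m4
  m1 = d.0 | ··d··> m5
  m2 = 0 + 0 | ∅
  m3 = 0 | 0 | ∅
  m4 = 0 | (0 + 0) | ∅
  m5 = 0 | ∅
Reachable graph of Q (6 states):
  n0 = c.0 | (0 + 0) + b.(0 + 0) + (a.c.0 + b.(0 | 0)) | ··a··> n1, ··b··> n2, ··b··> n3, ··c··> n4
  n1 = c.0 | ··c··> n5
  n2 = 0 + 0 | ∅
  n3 = 0 | 0 | ∅
  n4 = 0 | (0 + 0) | ∅
  n5 = 0 | ∅
Executing ad from P (initial set {m0}):
  after a @ step 1: {m1}
  after d @ step 2: {m5}
  — P admits the full trace.
Executing ad from Q (initial set {n0}):
  after a @ step 1: {n1}
  after d @ step 2: ∅ (Q stuck)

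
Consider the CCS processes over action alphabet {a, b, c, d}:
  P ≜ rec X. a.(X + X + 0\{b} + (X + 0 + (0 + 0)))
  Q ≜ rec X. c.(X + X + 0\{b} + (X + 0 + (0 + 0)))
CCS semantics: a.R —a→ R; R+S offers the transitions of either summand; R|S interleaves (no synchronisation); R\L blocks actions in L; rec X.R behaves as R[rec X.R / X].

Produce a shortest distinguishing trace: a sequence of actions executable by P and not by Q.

a

LTS(P): 2 reachable states
  m0 = rec X. a.(X + X + 0\{b} + (X + 0 + (0 + 0))) | -a-> m1
  m1 = (rec X. a.(X + X + 0\{b} + (X + 0 + (0 + 0)))) + (rec X. a.(X + X + 0\{b} + (X + 0 + (0 + 0)))) + 0\{b} + ((rec X. a.(X + X + 0\{b} + (X + 0 + (0 + 0)))) + 0 + (0 + 0)) | -a-> m1
LTS(Q): 2 reachable states
  n0 = rec X. c.(X + X + 0\{b} + (X + 0 + (0 + 0))) | -c-> n1
  n1 = (rec X. c.(X + X + 0\{b} + (X + 0 + (0 + 0)))) + (rec X. c.(X + X + 0\{b} + (X + 0 + (0 + 0)))) + 0\{b} + ((rec X. c.(X + X + 0\{b} + (X + 0 + (0 + 0)))) + 0 + (0 + 0)) | -c-> n1
Trace ⟨a⟩ through P, begin at {m0}:
  step 1 (a): {m1}
  ✓ P
Trace ⟨a⟩ through Q, begin at {n0}:
  step 1 (a): ∅ (Q stuck)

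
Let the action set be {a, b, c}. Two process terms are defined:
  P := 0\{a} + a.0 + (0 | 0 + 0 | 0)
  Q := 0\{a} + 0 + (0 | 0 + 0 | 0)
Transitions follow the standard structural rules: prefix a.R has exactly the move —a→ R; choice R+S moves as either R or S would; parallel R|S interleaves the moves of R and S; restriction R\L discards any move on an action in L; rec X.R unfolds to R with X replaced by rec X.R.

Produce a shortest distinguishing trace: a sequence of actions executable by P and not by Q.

a

Reachable graph of P (2 states):
  u0 = 0\{a} + a.0 + (0 | 0 + 0 | 0) ⊢ -a-> u1
  u1 = 0 ⊢ (no moves)
Reachable graph of Q (1 states):
  v0 = 0\{a} + 0 + (0 | 0 + 0 | 0) ⊢ (no moves)
Executing a from P (initial set {u0}):
  [1] a ⇒ {u1}
  — P admits the full trace.
Executing a from Q (initial set {v0}):
  [1] a ⇒ no successor for Q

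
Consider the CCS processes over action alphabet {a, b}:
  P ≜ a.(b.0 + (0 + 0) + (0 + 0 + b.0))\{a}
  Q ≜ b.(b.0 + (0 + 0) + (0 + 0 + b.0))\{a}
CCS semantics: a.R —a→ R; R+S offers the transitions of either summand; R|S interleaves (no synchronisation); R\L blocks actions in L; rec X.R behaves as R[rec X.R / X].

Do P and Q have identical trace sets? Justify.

LTS(P): 3 reachable states
  u0 = a.(b.0 + (0 + 0) + (0 + 0 + b.0))\{a} :: —a→ u1
  u1 = (b.0 + (0 + 0) + (0 + 0 + b.0))\{a} :: —b→ u2
  u2 = 0\{a} :: stopped
LTS(Q): 3 reachable states
  v0 = b.(b.0 + (0 + 0) + (0 + 0 + b.0))\{a} :: —b→ v1
  v1 = (b.0 + (0 + 0) + (0 + 0 + b.0))\{a} :: —b→ v2
  v2 = 0\{a} :: stopped
Run σ = ⟨a⟩ on P: start {u0}
  step 1 (a): {u1}
  — P admits the full trace.
Run σ = ⟨a⟩ on Q: start {v0}
  step 1 (a): ∅ (Q stuck)

NO — witness ⟨a⟩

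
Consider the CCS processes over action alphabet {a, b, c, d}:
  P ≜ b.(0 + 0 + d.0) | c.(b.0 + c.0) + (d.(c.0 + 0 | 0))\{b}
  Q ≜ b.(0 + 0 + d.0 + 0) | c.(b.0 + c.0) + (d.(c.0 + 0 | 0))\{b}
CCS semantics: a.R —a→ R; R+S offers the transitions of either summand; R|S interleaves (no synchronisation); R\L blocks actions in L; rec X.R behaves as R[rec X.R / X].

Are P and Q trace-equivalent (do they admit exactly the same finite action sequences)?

YES

P's transition system — 11 states:
  s0 = b.(0 + 0 + d.0) | c.(b.0 + c.0) + (d.(c.0 + 0 | 0))\{b} → =b=> s1, =c=> s2, =d=> s3
  s1 = (0 + 0 + d.0) | c.(b.0 + c.0) → =c=> s4, =d=> s5
  s2 = b.(0 + 0 + d.0) | (b.0 + c.0) → =b=> s4, =b=> s6, =c=> s6
  s3 = (c.0 + 0 | 0)\{b} → =c=> s7
  s4 = (0 + 0 + d.0) | (b.0 + c.0) → =b=> s8, =c=> s8, =d=> s9
  s5 = 0 | c.(b.0 + c.0) → =c=> s9
  s6 = b.(0 + 0 + d.0) | 0 → =b=> s8
  s7 = 0\{b} → deadlocked
  s8 = (0 + 0 + d.0) | 0 → =d=> s10
  s9 = 0 | (b.0 + c.0) → =b=> s10, =c=> s10
  s10 = 0 | 0 → deadlocked
Q's transition system — 11 states:
  t0 = b.(0 + 0 + d.0 + 0) | c.(b.0 + c.0) + (d.(c.0 + 0 | 0))\{b} → =b=> t1, =c=> t2, =d=> t3
  t1 = (0 + 0 + d.0 + 0) | c.(b.0 + c.0) → =c=> t4, =d=> t5
  t2 = b.(0 + 0 + d.0 + 0) | (b.0 + c.0) → =b=> t4, =b=> t6, =c=> t6
  t3 = (c.0 + 0 | 0)\{b} → =c=> t7
  t4 = (0 + 0 + d.0 + 0) | (b.0 + c.0) → =b=> t8, =c=> t8, =d=> t9
  t5 = 0 | c.(b.0 + c.0) → =c=> t9
  t6 = b.(0 + 0 + d.0 + 0) | 0 → =b=> t8
  t7 = 0\{b} → deadlocked
  t8 = (0 + 0 + d.0 + 0) | 0 → =d=> t10
  t9 = 0 | (b.0 + c.0) → =b=> t10, =c=> t10
  t10 = 0 | 0 → deadlocked
Coarsest stable partition (strong bisimilarity classes):
  B0 = {s0, t0}
  B1 = {s1, t1}
  B2 = {s5, t5}
  B3 = {s9, t9}
  B4 = {s10, s7, t10, t7}
  B5 = {s4, t4}
  B6 = {s8, t8}
  B7 = {s2, t2}
  B8 = {s6, t6}
  B9 = {s3, t3}
s0 ∈ B0, t0 ∈ B0 → same block
Bisimilar ⇒ trace-equivalent.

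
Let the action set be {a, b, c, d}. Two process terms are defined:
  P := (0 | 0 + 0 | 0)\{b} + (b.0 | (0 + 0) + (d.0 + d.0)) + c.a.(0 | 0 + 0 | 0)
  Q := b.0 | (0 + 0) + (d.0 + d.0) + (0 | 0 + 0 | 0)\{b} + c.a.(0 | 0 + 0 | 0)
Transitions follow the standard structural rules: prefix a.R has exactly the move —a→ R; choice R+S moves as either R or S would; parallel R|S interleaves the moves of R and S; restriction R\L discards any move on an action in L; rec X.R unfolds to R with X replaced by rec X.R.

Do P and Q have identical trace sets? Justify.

traces(P) = traces(Q)

P's transition system — 5 states:
  m0 = (0 | 0 + 0 | 0)\{b} + (b.0 | (0 + 0) + (d.0 + d.0)) + c.a.(0 | 0 + 0 | 0) → ··b··> m1, ··c··> m2, ··d··> m3
  m1 = 0 | (0 + 0) → ∅
  m2 = a.(0 | 0 + 0 | 0) → ··a··> m4
  m3 = 0 → ∅
  m4 = 0 | 0 + 0 | 0 → ∅
Q's transition system — 5 states:
  n0 = b.0 | (0 + 0) + (d.0 + d.0) + (0 | 0 + 0 | 0)\{b} + c.a.(0 | 0 + 0 | 0) → ··b··> n1, ··c··> n2, ··d··> n3
  n1 = 0 | (0 + 0) → ∅
  n2 = a.(0 | 0 + 0 | 0) → ··a··> n4
  n3 = 0 → ∅
  n4 = 0 | 0 + 0 | 0 → ∅
Coarsest stable partition (strong bisimilarity classes):
  B0 = {m0, n0}
  B1 = {m1, m3, m4, n1, n3, n4}
  B2 = {m2, n2}
m0 ∈ B0, n0 ∈ B0 → same block
Bisimilar ⇒ trace-equivalent.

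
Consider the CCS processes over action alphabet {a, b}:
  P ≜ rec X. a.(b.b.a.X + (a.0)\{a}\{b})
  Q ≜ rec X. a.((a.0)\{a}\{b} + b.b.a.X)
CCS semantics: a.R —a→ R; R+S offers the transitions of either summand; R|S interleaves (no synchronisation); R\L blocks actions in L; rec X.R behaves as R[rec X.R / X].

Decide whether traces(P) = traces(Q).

LTS(P): 4 reachable states
  p0 = rec X. a.(b.b.a.X + (a.0)\{a}\{b}) ⊢ -a-> p1
  p1 = b.b.a.(rec X. a.(b.b.a.X + (a.0)\{a}\{b})) + (a.0)\{a}\{b} ⊢ -b-> p2
  p2 = b.a.(rec X. a.(b.b.a.X + (a.0)\{a}\{b})) ⊢ -b-> p3
  p3 = a.(rec X. a.(b.b.a.X + (a.0)\{a}\{b})) ⊢ -a-> p0
LTS(Q): 4 reachable states
  q0 = rec X. a.((a.0)\{a}\{b} + b.b.a.X) ⊢ -a-> q1
  q1 = (a.0)\{a}\{b} + b.b.a.(rec X. a.((a.0)\{a}\{b} + b.b.a.X)) ⊢ -b-> q2
  q2 = b.a.(rec X. a.((a.0)\{a}\{b} + b.b.a.X)) ⊢ -b-> q3
  q3 = a.(rec X. a.((a.0)\{a}\{b} + b.b.a.X)) ⊢ -a-> q0
Bisimilarity quotient blocks:
  B0 = {p0, q0}
  B1 = {p1, q1}
  B2 = {p2, q2}
  B3 = {p3, q3}
p0 ∈ B0, q0 ∈ B0 → same block
Bisimilar ⇒ trace-equivalent.

YES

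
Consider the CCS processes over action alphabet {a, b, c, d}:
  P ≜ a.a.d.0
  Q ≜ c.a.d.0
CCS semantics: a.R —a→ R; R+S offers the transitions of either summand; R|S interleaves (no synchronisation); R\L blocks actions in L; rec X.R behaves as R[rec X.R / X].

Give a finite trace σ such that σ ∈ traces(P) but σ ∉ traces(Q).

Reachable graph of P (4 states):
  s0 = a.a.d.0 ⊢ ··a··> s1
  s1 = a.d.0 ⊢ ··a··> s2
  s2 = d.0 ⊢ ··d··> s3
  s3 = 0 ⊢ ∅
Reachable graph of Q (4 states):
  t0 = c.a.d.0 ⊢ ··c··> t1
  t1 = a.d.0 ⊢ ··a··> t2
  t2 = d.0 ⊢ ··d··> t3
  t3 = 0 ⊢ ∅
Trace ⟨a⟩ through P, begin at {s0}:
  after a @ step 1: {s1}
  — P admits the full trace.
Trace ⟨a⟩ through Q, begin at {t0}:
  after a @ step 1: ∅  — Q cannot continue

a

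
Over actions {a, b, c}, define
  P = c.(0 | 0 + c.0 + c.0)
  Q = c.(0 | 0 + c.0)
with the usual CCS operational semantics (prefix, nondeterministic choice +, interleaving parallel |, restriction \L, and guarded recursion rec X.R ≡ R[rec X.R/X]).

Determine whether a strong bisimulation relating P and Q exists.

P ~ Q

Reachable graph of P (3 states):
  m0 = c.(0 | 0 + c.0 + c.0) ⊢ =c=> m1
  m1 = 0 | 0 + c.0 + c.0 ⊢ =c=> m2
  m2 = 0 ⊢ stopped
Reachable graph of Q (3 states):
  n0 = c.(0 | 0 + c.0) ⊢ =c=> n1
  n1 = 0 | 0 + c.0 ⊢ =c=> n2
  n2 = 0 ⊢ stopped
Partition-refinement fixed point:
  B0 = {m0, n0}
  B1 = {m1, n1}
  B2 = {m2, n2}
m0 ∈ B0, n0 ∈ B0 → same block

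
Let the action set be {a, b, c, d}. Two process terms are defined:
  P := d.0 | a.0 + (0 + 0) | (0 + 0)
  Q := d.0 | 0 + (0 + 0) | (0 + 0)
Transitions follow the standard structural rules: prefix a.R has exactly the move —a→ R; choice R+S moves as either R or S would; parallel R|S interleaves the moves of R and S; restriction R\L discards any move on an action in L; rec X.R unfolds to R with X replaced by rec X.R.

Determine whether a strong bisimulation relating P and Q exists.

NO

LTS(P): 4 reachable states
  s0 = d.0 | a.0 + (0 + 0) | (0 + 0) ⊢ --a--▸ s1, --d--▸ s2
  s1 = d.0 | 0 ⊢ --d--▸ s3
  s2 = 0 | a.0 ⊢ --a--▸ s3
  s3 = 0 | 0 ⊢ ·
LTS(Q): 2 reachable states
  t0 = d.0 | 0 + (0 + 0) | (0 + 0) ⊢ --d--▸ t1
  t1 = 0 | 0 ⊢ ·
Coarsest stable partition (strong bisimilarity classes):
  B0 = {s0}
  B1 = {s2}
  B2 = {s3, t1}
  B3 = {s1, t0}
s0 ∈ B0, t0 ∈ B3 → different blocks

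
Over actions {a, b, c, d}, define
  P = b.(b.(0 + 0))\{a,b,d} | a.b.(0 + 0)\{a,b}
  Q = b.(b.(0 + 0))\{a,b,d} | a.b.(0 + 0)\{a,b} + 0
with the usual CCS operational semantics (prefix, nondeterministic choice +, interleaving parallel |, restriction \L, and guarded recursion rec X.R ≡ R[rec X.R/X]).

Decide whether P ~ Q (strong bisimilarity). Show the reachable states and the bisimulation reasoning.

YES

P's transition system — 6 states:
  u0 = b.(b.(0 + 0))\{a,b,d} | a.b.(0 + 0)\{a,b} | -a-> u1, -b-> u2
  u1 = b.(b.(0 + 0))\{a,b,d} | b.(0 + 0)\{a,b} | -b-> u3, -b-> u4
  u2 = (b.(0 + 0))\{a,b,d} | a.b.(0 + 0)\{a,b} | -a-> u3
  u3 = (b.(0 + 0))\{a,b,d} | b.(0 + 0)\{a,b} | -b-> u5
  u4 = b.(b.(0 + 0))\{a,b,d} | (0 + 0)\{a,b} | -b-> u5
  u5 = (b.(0 + 0))\{a,b,d} | (0 + 0)\{a,b} | ∅
Q's transition system — 6 states:
  v0 = b.(b.(0 + 0))\{a,b,d} | a.b.(0 + 0)\{a,b} + 0 | -a-> v1, -b-> v2
  v1 = b.(b.(0 + 0))\{a,b,d} | b.(0 + 0)\{a,b} | -b-> v3, -b-> v4
  v2 = (b.(0 + 0))\{a,b,d} | a.b.(0 + 0)\{a,b} | -a-> v3
  v3 = (b.(0 + 0))\{a,b,d} | b.(0 + 0)\{a,b} | -b-> v5
  v4 = b.(b.(0 + 0))\{a,b,d} | (0 + 0)\{a,b} | -b-> v5
  v5 = (b.(0 + 0))\{a,b,d} | (0 + 0)\{a,b} | ∅
Coarsest stable partition (strong bisimilarity classes):
  B0 = {u0, v0}
  B1 = {u2, v2}
  B2 = {u3, u4, v3, v4}
  B3 = {u5, v5}
  B4 = {u1, v1}
u0 ∈ B0, v0 ∈ B0 → same block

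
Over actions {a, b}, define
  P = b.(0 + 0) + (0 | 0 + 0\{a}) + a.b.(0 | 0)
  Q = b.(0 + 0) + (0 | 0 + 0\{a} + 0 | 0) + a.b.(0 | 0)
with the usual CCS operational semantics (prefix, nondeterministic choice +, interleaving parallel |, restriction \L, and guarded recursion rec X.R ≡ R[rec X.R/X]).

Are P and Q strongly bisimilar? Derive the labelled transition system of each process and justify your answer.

Reachable graph of P (4 states):
  u0 = b.(0 + 0) + (0 | 0 + 0\{a}) + a.b.(0 | 0) ⊢ ··a··> u1, ··b··> u2
  u1 = b.(0 | 0) ⊢ ··b··> u3
  u2 = 0 + 0 ⊢ stopped
  u3 = 0 | 0 ⊢ stopped
Reachable graph of Q (4 states):
  v0 = b.(0 + 0) + (0 | 0 + 0\{a} + 0 | 0) + a.b.(0 | 0) ⊢ ··a··> v1, ··b··> v2
  v1 = b.(0 | 0) ⊢ ··b··> v3
  v2 = 0 + 0 ⊢ stopped
  v3 = 0 | 0 ⊢ stopped
Partition-refinement fixed point:
  B0 = {u0, v0}
  B1 = {u1, v1}
  B2 = {u2, u3, v2, v3}
u0 ∈ B0, v0 ∈ B0 → same block

YES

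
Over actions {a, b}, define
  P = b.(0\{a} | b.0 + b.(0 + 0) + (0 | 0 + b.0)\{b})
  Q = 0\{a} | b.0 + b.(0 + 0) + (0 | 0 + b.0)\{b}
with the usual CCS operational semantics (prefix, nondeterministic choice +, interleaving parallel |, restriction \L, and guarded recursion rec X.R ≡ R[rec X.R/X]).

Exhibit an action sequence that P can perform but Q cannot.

bb

P's transition system — 4 states:
  u0 = b.(0\{a} | b.0 + b.(0 + 0) + (0 | 0 + b.0)\{b}) has moves --b--▸ u1
  u1 = 0\{a} | b.0 + b.(0 + 0) + (0 | 0 + b.0)\{b} has moves --b--▸ u2, --b--▸ u3
  u2 = 0 + 0 has moves ·
  u3 = 0\{a} | 0 has moves ·
Q's transition system — 3 states:
  v0 = 0\{a} | b.0 + b.(0 + 0) + (0 | 0 + b.0)\{b} has moves --b--▸ v1, --b--▸ v2
  v1 = 0 + 0 has moves ·
  v2 = 0\{a} | 0 has moves ·
Run σ = ⟨bb⟩ on P: start {u0}
  step 1 (b): {u1}
  step 2 (b): {u2, u3}
  — P admits the full trace.
Run σ = ⟨bb⟩ on Q: start {v0}
  step 1 (b): {v1, v2}
  step 2 (b): ∅  — Q cannot continue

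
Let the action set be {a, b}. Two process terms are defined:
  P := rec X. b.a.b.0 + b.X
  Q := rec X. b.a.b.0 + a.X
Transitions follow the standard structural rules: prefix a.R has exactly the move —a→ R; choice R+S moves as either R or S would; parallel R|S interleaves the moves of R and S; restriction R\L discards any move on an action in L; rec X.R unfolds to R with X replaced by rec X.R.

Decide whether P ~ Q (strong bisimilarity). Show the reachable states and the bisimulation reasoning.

LTS(P): 4 reachable states
  s0 = rec X. b.a.b.0 + b.X ⊢ =b=> s0, =b=> s1
  s1 = a.b.0 ⊢ =a=> s2
  s2 = b.0 ⊢ =b=> s3
  s3 = 0 ⊢ (no moves)
LTS(Q): 4 reachable states
  t0 = rec X. b.a.b.0 + a.X ⊢ =a=> t0, =b=> t1
  t1 = a.b.0 ⊢ =a=> t2
  t2 = b.0 ⊢ =b=> t3
  t3 = 0 ⊢ (no moves)
Coarsest stable partition (strong bisimilarity classes):
  B0 = {s0}
  B1 = {s1, t1}
  B2 = {s2, t2}
  B3 = {s3, t3}
  B4 = {t0}
s0 ∈ B0, t0 ∈ B4 → different blocks

P ≁ Q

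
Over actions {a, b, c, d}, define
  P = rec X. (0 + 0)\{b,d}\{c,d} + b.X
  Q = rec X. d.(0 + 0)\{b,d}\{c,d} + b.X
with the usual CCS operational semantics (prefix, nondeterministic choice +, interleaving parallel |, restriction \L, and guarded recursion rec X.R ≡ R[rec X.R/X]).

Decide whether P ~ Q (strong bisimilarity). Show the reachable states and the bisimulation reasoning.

LTS(P): 1 reachable states
  s0 = rec X. (0 + 0)\{b,d}\{c,d} + b.X | —b→ s0
LTS(Q): 2 reachable states
  t0 = rec X. d.(0 + 0)\{b,d}\{c,d} + b.X | —b→ t0, —d→ t1
  t1 = (0 + 0)\{b,d}\{c,d} | deadlocked
Bisimilarity quotient blocks:
  B0 = {s0}
  B1 = {t0}
  B2 = {t1}
s0 ∈ B0, t0 ∈ B1 → different blocks

P ≁ Q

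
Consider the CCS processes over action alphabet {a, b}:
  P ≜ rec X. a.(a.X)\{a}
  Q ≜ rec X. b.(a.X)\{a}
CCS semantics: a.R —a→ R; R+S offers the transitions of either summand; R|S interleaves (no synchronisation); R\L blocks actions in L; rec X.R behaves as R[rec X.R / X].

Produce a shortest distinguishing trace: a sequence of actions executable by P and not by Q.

a

P's transition system — 2 states:
  u0 = rec X. a.(a.X)\{a} has moves —a→ u1
  u1 = (a.(rec X. a.(a.X)\{a}))\{a} has moves ∅
Q's transition system — 2 states:
  v0 = rec X. b.(a.X)\{a} has moves —b→ v1
  v1 = (a.(rec X. b.(a.X)\{a}))\{a} has moves ∅
Run σ = ⟨a⟩ on P: start {u0}
  step 1 (a): {u1}
  ✓ P
Run σ = ⟨a⟩ on Q: start {v0}
  step 1 (a): no successor for Q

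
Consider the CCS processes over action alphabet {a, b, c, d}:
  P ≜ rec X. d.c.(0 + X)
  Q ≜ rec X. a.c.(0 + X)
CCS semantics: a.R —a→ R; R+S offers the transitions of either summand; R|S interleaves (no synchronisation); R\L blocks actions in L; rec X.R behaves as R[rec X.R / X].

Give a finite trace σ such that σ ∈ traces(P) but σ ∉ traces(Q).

LTS(P): 3 reachable states
  m0 = rec X. d.c.(0 + X) has moves --d--▸ m1
  m1 = c.(0 + (rec X. d.c.(0 + X))) has moves --c--▸ m2
  m2 = 0 + (rec X. d.c.(0 + X)) has moves --d--▸ m1
LTS(Q): 3 reachable states
  n0 = rec X. a.c.(0 + X) has moves --a--▸ n1
  n1 = c.(0 + (rec X. a.c.(0 + X))) has moves --c--▸ n2
  n2 = 0 + (rec X. a.c.(0 + X)) has moves --a--▸ n1
Executing d from P (initial set {m0}):
  after d @ step 1: {m1}
  P completes σ.
Executing d from Q (initial set {n0}):
  after d @ step 1: ∅  — Q cannot continue

d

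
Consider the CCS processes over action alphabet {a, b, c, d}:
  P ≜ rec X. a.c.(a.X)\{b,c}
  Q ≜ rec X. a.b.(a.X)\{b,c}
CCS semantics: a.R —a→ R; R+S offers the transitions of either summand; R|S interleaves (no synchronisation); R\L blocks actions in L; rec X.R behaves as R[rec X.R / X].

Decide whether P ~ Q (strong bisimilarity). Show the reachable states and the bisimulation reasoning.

P ≁ Q

LTS(P): 5 reachable states
  s0 = rec X. a.c.(a.X)\{b,c} :: =a=> s1
  s1 = c.(a.(rec X. a.c.(a.X)\{b,c}))\{b,c} :: =c=> s2
  s2 = (a.(rec X. a.c.(a.X)\{b,c}))\{b,c} :: =a=> s3
  s3 = (rec X. a.c.(a.X)\{b,c})\{b,c} :: =a=> s4
  s4 = (c.(a.(rec X. a.c.(a.X)\{b,c}))\{b,c})\{b,c} :: ∅
LTS(Q): 5 reachable states
  t0 = rec X. a.b.(a.X)\{b,c} :: =a=> t1
  t1 = b.(a.(rec X. a.b.(a.X)\{b,c}))\{b,c} :: =b=> t2
  t2 = (a.(rec X. a.b.(a.X)\{b,c}))\{b,c} :: =a=> t3
  t3 = (rec X. a.b.(a.X)\{b,c})\{b,c} :: =a=> t4
  t4 = (b.(a.(rec X. a.b.(a.X)\{b,c}))\{b,c})\{b,c} :: ∅
Partition-refinement fixed point:
  B0 = {s0}
  B1 = {s1}
  B2 = {s2, t2}
  B3 = {s3, t3}
  B4 = {s4, t4}
  B5 = {t0}
  B6 = {t1}
s0 ∈ B0, t0 ∈ B5 → different blocks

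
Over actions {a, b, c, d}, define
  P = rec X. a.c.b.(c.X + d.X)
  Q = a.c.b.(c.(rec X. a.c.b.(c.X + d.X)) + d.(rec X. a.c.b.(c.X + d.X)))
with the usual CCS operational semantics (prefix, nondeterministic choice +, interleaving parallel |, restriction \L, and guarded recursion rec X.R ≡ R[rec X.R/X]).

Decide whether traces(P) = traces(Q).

trace-equivalent

LTS(P): 4 reachable states
  u0 = rec X. a.c.b.(c.X + d.X) ⊢ =a=> u1
  u1 = c.b.(c.(rec X. a.c.b.(c.X + d.X)) + d.(rec X. a.c.b.(c.X + d.X))) ⊢ =c=> u2
  u2 = b.(c.(rec X. a.c.b.(c.X + d.X)) + d.(rec X. a.c.b.(c.X + d.X))) ⊢ =b=> u3
  u3 = c.(rec X. a.c.b.(c.X + d.X)) + d.(rec X. a.c.b.(c.X + d.X)) ⊢ =c=> u0, =d=> u0
LTS(Q): 5 reachable states
  v0 = a.c.b.(c.(rec X. a.c.b.(c.X + d.X)) + d.(rec X. a.c.b.(c.X + d.X))) ⊢ =a=> v1
  v1 = c.b.(c.(rec X. a.c.b.(c.X + d.X)) + d.(rec X. a.c.b.(c.X + d.X))) ⊢ =c=> v2
  v2 = b.(c.(rec X. a.c.b.(c.X + d.X)) + d.(rec X. a.c.b.(c.X + d.X))) ⊢ =b=> v3
  v3 = c.(rec X. a.c.b.(c.X + d.X)) + d.(rec X. a.c.b.(c.X + d.X)) ⊢ =c=> v4, =d=> v4
  v4 = rec X. a.c.b.(c.X + d.X) ⊢ =a=> v1
Bisimilarity quotient blocks:
  B0 = {u0, v0, v4}
  B1 = {u1, v1}
  B2 = {u2, v2}
  B3 = {u3, v3}
u0 ∈ B0, v0 ∈ B0 → same block
Bisimilar ⇒ trace-equivalent.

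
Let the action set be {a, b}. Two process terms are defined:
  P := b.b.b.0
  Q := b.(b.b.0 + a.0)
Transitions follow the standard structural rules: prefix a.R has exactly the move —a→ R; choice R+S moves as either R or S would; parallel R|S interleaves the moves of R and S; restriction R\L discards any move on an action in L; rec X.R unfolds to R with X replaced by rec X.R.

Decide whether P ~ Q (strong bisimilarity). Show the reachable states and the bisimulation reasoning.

LTS(P): 4 reachable states
  u0 = b.b.b.0 | —b→ u1
  u1 = b.b.0 | —b→ u2
  u2 = b.0 | —b→ u3
  u3 = 0 | ·
LTS(Q): 4 reachable states
  v0 = b.(b.b.0 + a.0) | —b→ v1
  v1 = b.b.0 + a.0 | —a→ v2, —b→ v3
  v2 = 0 | ·
  v3 = b.0 | —b→ v2
Coarsest stable partition (strong bisimilarity classes):
  B0 = {u0}
  B1 = {u1}
  B2 = {u2, v3}
  B3 = {u3, v2}
  B4 = {v0}
  B5 = {v1}
u0 ∈ B0, v0 ∈ B4 → different blocks

P ≁ Q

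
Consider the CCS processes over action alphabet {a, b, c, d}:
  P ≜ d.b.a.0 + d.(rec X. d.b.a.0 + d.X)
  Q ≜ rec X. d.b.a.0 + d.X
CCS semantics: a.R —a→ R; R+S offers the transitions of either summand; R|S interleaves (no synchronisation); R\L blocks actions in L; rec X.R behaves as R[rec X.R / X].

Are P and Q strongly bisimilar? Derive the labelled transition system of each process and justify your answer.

LTS(P): 5 reachable states
  p0 = d.b.a.0 + d.(rec X. d.b.a.0 + d.X) ⊢ —d→ p1, —d→ p2
  p1 = b.a.0 ⊢ —b→ p3
  p2 = rec X. d.b.a.0 + d.X ⊢ —d→ p1, —d→ p2
  p3 = a.0 ⊢ —a→ p4
  p4 = 0 ⊢ (no moves)
LTS(Q): 4 reachable states
  q0 = rec X. d.b.a.0 + d.X ⊢ —d→ q0, —d→ q1
  q1 = b.a.0 ⊢ —b→ q2
  q2 = a.0 ⊢ —a→ q3
  q3 = 0 ⊢ (no moves)
Bisimilarity quotient blocks:
  B0 = {p0, p2, q0}
  B1 = {p1, q1}
  B2 = {p3, q2}
  B3 = {p4, q3}
p0 ∈ B0, q0 ∈ B0 → same block

bisimilar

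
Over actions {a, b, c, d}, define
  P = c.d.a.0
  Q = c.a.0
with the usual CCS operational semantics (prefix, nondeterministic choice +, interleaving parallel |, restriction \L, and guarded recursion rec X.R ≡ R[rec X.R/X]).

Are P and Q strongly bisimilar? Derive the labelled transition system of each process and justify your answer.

LTS(P): 4 reachable states
  s0 = c.d.a.0 :: —c→ s1
  s1 = d.a.0 :: —d→ s2
  s2 = a.0 :: —a→ s3
  s3 = 0 :: deadlocked
LTS(Q): 3 reachable states
  t0 = c.a.0 :: —c→ t1
  t1 = a.0 :: —a→ t2
  t2 = 0 :: deadlocked
Partition-refinement fixed point:
  B0 = {s0}
  B1 = {s1}
  B2 = {s2, t1}
  B3 = {s3, t2}
  B4 = {t0}
s0 ∈ B0, t0 ∈ B4 → different blocks

NO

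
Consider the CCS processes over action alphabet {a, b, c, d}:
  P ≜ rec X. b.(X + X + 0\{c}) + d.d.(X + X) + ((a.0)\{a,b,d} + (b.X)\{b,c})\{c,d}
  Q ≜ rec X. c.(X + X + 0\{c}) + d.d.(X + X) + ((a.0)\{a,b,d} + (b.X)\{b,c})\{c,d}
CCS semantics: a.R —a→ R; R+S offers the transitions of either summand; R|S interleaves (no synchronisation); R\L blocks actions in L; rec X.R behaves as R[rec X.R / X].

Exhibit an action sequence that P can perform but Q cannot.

b

Reachable graph of P (4 states):
  u0 = rec X. b.(X + X + 0\{c}) + d.d.(X + X) + ((a.0)\{a,b,d} + (b.X)\{b,c})\{c,d} ⊢ —b→ u1, —d→ u2
  u1 = (rec X. b.(X + X + 0\{c}) + d.d.(X + X) + ((a.0)\{a,b,d} + (b.X)\{b,c})\{c,d}) + (rec X. b.(X + X + 0\{c}) + d.d.(X + X) + ((a.0)\{a,b,d} + (b.X)\{b,c})\{c,d}) + 0\{c} ⊢ —b→ u1, —d→ u2
  u2 = d.((rec X. b.(X + X + 0\{c}) + d.d.(X + X) + ((a.0)\{a,b,d} + (b.X)\{b,c})\{c,d}) + (rec X. b.(X + X + 0\{c}) + d.d.(X + X) + ((a.0)\{a,b,d} + (b.X)\{b,c})\{c,d})) ⊢ —d→ u3
  u3 = (rec X. b.(X + X + 0\{c}) + d.d.(X + X) + ((a.0)\{a,b,d} + (b.X)\{b,c})\{c,d}) + (rec X. b.(X + X + 0\{c}) + d.d.(X + X) + ((a.0)\{a,b,d} + (b.X)\{b,c})\{c,d}) ⊢ —b→ u1, —d→ u2
Reachable graph of Q (4 states):
  v0 = rec X. c.(X + X + 0\{c}) + d.d.(X + X) + ((a.0)\{a,b,d} + (b.X)\{b,c})\{c,d} ⊢ —c→ v1, —d→ v2
  v1 = (rec X. c.(X + X + 0\{c}) + d.d.(X + X) + ((a.0)\{a,b,d} + (b.X)\{b,c})\{c,d}) + (rec X. c.(X + X + 0\{c}) + d.d.(X + X) + ((a.0)\{a,b,d} + (b.X)\{b,c})\{c,d}) + 0\{c} ⊢ —c→ v1, —d→ v2
  v2 = d.((rec X. c.(X + X + 0\{c}) + d.d.(X + X) + ((a.0)\{a,b,d} + (b.X)\{b,c})\{c,d}) + (rec X. c.(X + X + 0\{c}) + d.d.(X + X) + ((a.0)\{a,b,d} + (b.X)\{b,c})\{c,d})) ⊢ —d→ v3
  v3 = (rec X. c.(X + X + 0\{c}) + d.d.(X + X) + ((a.0)\{a,b,d} + (b.X)\{b,c})\{c,d}) + (rec X. c.(X + X + 0\{c}) + d.d.(X + X) + ((a.0)\{a,b,d} + (b.X)\{b,c})\{c,d}) ⊢ —c→ v1, —d→ v2
Run σ = ⟨b⟩ on P: start {u0}
  after b @ step 1: {u1}
  P completes σ.
Run σ = ⟨b⟩ on Q: start {v0}
  after b @ step 1: no successor for Q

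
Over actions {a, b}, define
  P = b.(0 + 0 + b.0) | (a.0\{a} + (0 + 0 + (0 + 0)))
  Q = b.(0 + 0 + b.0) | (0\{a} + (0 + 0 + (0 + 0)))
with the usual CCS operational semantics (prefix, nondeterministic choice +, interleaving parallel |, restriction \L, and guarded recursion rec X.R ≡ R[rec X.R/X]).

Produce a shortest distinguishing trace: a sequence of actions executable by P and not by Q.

a

P's transition system — 6 states:
  m0 = b.(0 + 0 + b.0) | (a.0\{a} + (0 + 0 + (0 + 0))) → -a-> m1, -b-> m2
  m1 = b.(0 + 0 + b.0) | 0\{a} → -b-> m3
  m2 = (0 + 0 + b.0) | (a.0\{a} + (0 + 0 + (0 + 0))) → -a-> m3, -b-> m4
  m3 = (0 + 0 + b.0) | 0\{a} → -b-> m5
  m4 = 0 | (a.0\{a} + (0 + 0 + (0 + 0))) → -a-> m5
  m5 = 0 | 0\{a} → deadlocked
Q's transition system — 3 states:
  n0 = b.(0 + 0 + b.0) | (0\{a} + (0 + 0 + (0 + 0))) → -b-> n1
  n1 = (0 + 0 + b.0) | (0\{a} + (0 + 0 + (0 + 0))) → -b-> n2
  n2 = 0 | (0\{a} + (0 + 0 + (0 + 0))) → deadlocked
Run σ = ⟨a⟩ on P: start {m0}
  step 1 (a): {m1}
  P completes σ.
Run σ = ⟨a⟩ on Q: start {n0}
  step 1 (a): ∅ (Q stuck)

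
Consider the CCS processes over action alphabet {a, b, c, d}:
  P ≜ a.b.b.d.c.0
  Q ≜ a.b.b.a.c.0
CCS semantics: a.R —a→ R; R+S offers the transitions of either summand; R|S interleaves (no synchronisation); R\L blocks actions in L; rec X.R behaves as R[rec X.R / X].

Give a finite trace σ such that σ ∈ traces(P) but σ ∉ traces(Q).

P's transition system — 6 states:
  u0 = a.b.b.d.c.0 :: -a-> u1
  u1 = b.b.d.c.0 :: -b-> u2
  u2 = b.d.c.0 :: -b-> u3
  u3 = d.c.0 :: -d-> u4
  u4 = c.0 :: -c-> u5
  u5 = 0 :: ·
Q's transition system — 6 states:
  v0 = a.b.b.a.c.0 :: -a-> v1
  v1 = b.b.a.c.0 :: -b-> v2
  v2 = b.a.c.0 :: -b-> v3
  v3 = a.c.0 :: -a-> v4
  v4 = c.0 :: -c-> v5
  v5 = 0 :: ·
Trace ⟨abbd⟩ through P, begin at {u0}:
  step 1 (a): {u1}
  step 2 (b): {u2}
  step 3 (b): {u3}
  step 4 (d): {u4}
  — P admits the full trace.
Trace ⟨abbd⟩ through Q, begin at {v0}:
  step 1 (a): {v1}
  step 2 (b): {v2}
  step 3 (b): {v3}
  step 4 (d): ∅ (Q stuck)

abbd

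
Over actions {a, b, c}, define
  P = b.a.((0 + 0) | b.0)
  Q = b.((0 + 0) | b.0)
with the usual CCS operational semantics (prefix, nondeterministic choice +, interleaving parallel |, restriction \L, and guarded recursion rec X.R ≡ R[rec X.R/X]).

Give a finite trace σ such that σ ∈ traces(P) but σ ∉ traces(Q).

ba

LTS(P): 4 reachable states
  p0 = b.a.((0 + 0) | b.0) ⊢ —b→ p1
  p1 = a.((0 + 0) | b.0) ⊢ —a→ p2
  p2 = (0 + 0) | b.0 ⊢ —b→ p3
  p3 = (0 + 0) | 0 ⊢ ∅
LTS(Q): 3 reachable states
  q0 = b.((0 + 0) | b.0) ⊢ —b→ q1
  q1 = (0 + 0) | b.0 ⊢ —b→ q2
  q2 = (0 + 0) | 0 ⊢ ∅
Run σ = ⟨ba⟩ on P: start {p0}
  after b @ step 1: {p1}
  after a @ step 2: {p2}
  P completes σ.
Run σ = ⟨ba⟩ on Q: start {q0}
  after b @ step 1: {q1}
  after a @ step 2: ∅  — Q cannot continue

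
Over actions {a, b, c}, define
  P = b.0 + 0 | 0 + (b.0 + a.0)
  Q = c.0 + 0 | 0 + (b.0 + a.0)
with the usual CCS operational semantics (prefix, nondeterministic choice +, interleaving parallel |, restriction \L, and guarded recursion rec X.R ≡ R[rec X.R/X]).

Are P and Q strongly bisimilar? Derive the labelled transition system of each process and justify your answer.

P ≁ Q

Reachable graph of P (2 states):
  s0 = b.0 + 0 | 0 + (b.0 + a.0) ⊢ --a--▸ s1, --b--▸ s1
  s1 = 0 ⊢ deadlocked
Reachable graph of Q (2 states):
  t0 = c.0 + 0 | 0 + (b.0 + a.0) ⊢ --a--▸ t1, --b--▸ t1, --c--▸ t1
  t1 = 0 ⊢ deadlocked
Coarsest stable partition (strong bisimilarity classes):
  B0 = {s0}
  B1 = {s1, t1}
  B2 = {t0}
s0 ∈ B0, t0 ∈ B2 → different blocks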